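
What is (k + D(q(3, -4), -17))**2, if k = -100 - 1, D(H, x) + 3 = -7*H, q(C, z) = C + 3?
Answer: 21316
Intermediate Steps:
q(C, z) = 3 + C
D(H, x) = -3 - 7*H
k = -101
(k + D(q(3, -4), -17))**2 = (-101 + (-3 - 7*(3 + 3)))**2 = (-101 + (-3 - 7*6))**2 = (-101 + (-3 - 42))**2 = (-101 - 45)**2 = (-146)**2 = 21316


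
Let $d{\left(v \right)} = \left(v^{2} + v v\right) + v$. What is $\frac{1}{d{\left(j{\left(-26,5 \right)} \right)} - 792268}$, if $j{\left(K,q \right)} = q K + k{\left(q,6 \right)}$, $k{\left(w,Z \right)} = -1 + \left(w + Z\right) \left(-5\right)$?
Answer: $- \frac{1}{723262} \approx -1.3826 \cdot 10^{-6}$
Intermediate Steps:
$k{\left(w,Z \right)} = -1 - 5 Z - 5 w$ ($k{\left(w,Z \right)} = -1 + \left(Z + w\right) \left(-5\right) = -1 - \left(5 Z + 5 w\right) = -1 - 5 Z - 5 w$)
$j{\left(K,q \right)} = -31 - 5 q + K q$ ($j{\left(K,q \right)} = q K - \left(31 + 5 q\right) = K q - \left(31 + 5 q\right) = -31 - 5 q + K q$)
$d{\left(v \right)} = v + 2 v^{2}$ ($d{\left(v \right)} = \left(v^{2} + v^{2}\right) + v = 2 v^{2} + v = v + 2 v^{2}$)
$\frac{1}{d{\left(j{\left(-26,5 \right)} \right)} - 792268} = \frac{1}{\left(-31 - 25 - 130\right) \left(1 + 2 \left(-31 - 25 - 130\right)\right) - 792268} = \frac{1}{- 186 \left(1 + 2 \left(-186\right)\right) - 792268} = \frac{1}{- 186 \left(1 - 372\right) - 792268} = \frac{1}{\left(-186\right) \left(-371\right) - 792268} = \frac{1}{69006 - 792268} = \frac{1}{-723262} = - \frac{1}{723262}$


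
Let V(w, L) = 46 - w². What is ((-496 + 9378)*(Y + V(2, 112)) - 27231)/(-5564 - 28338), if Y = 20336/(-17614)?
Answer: -268660265/27143174 ≈ -9.8979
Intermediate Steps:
Y = -10168/8807 (Y = 20336*(-1/17614) = -10168/8807 ≈ -1.1545)
((-496 + 9378)*(Y + V(2, 112)) - 27231)/(-5564 - 28338) = ((-496 + 9378)*(-10168/8807 + (46 - 1*2²)) - 27231)/(-5564 - 28338) = (8882*(-10168/8807 + (46 - 1*4)) - 27231)/(-33902) = (8882*(-10168/8807 + (46 - 4)) - 27231)*(-1/33902) = (8882*(-10168/8807 + 42) - 27231)*(-1/33902) = (8882*(359726/8807) - 27231)*(-1/33902) = (3195086332/8807 - 27231)*(-1/33902) = (2955262915/8807)*(-1/33902) = -268660265/27143174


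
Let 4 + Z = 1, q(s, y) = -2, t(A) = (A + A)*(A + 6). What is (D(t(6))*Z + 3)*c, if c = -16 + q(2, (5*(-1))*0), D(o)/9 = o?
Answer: 69930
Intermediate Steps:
t(A) = 2*A*(6 + A) (t(A) = (2*A)*(6 + A) = 2*A*(6 + A))
D(o) = 9*o
c = -18 (c = -16 - 2 = -18)
Z = -3 (Z = -4 + 1 = -3)
(D(t(6))*Z + 3)*c = ((9*(2*6*(6 + 6)))*(-3) + 3)*(-18) = ((9*(2*6*12))*(-3) + 3)*(-18) = ((9*144)*(-3) + 3)*(-18) = (1296*(-3) + 3)*(-18) = (-3888 + 3)*(-18) = -3885*(-18) = 69930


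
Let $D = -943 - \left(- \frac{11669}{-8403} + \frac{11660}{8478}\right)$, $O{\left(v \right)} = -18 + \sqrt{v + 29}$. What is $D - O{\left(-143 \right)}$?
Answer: $- \frac{11015749202}{11873439} - i \sqrt{114} \approx -927.76 - 10.677 i$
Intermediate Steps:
$O{\left(v \right)} = -18 + \sqrt{29 + v}$
$D = - \frac{11229471104}{11873439}$ ($D = -943 - \left(\left(-11669\right) \left(- \frac{1}{8403}\right) + 11660 \cdot \frac{1}{8478}\right) = -943 - \left(\frac{11669}{8403} + \frac{5830}{4239}\right) = -943 - \frac{32818127}{11873439} = - \frac{11229471104}{11873439} \approx -945.76$)
$D - O{\left(-143 \right)} = - \frac{11229471104}{11873439} - \left(-18 + \sqrt{29 - 143}\right) = - \frac{11229471104}{11873439} - \left(-18 + \sqrt{-114}\right) = - \frac{11229471104}{11873439} - \left(-18 + i \sqrt{114}\right) = - \frac{11229471104}{11873439} + \left(18 - i \sqrt{114}\right) = - \frac{11015749202}{11873439} - i \sqrt{114}$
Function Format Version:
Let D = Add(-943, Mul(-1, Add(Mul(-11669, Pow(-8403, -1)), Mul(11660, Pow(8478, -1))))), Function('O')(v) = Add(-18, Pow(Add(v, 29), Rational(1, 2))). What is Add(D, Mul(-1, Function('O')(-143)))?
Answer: Add(Rational(-11015749202, 11873439), Mul(-1, I, Pow(114, Rational(1, 2)))) ≈ Add(-927.76, Mul(-10.677, I))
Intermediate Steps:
Function('O')(v) = Add(-18, Pow(Add(29, v), Rational(1, 2)))
D = Rational(-11229471104, 11873439) (D = Add(-943, Mul(-1, Add(Mul(-11669, Rational(-1, 8403)), Mul(11660, Rational(1, 8478))))) = Add(-943, Mul(-1, Add(Rational(11669, 8403), Rational(5830, 4239)))) = Add(-943, Mul(-1, Rational(32818127, 11873439))) = Add(-943, Rational(-32818127, 11873439)) = Rational(-11229471104, 11873439) ≈ -945.76)
Add(D, Mul(-1, Function('O')(-143))) = Add(Rational(-11229471104, 11873439), Mul(-1, Add(-18, Pow(Add(29, -143), Rational(1, 2))))) = Add(Rational(-11229471104, 11873439), Mul(-1, Add(-18, Pow(-114, Rational(1, 2))))) = Add(Rational(-11229471104, 11873439), Mul(-1, Add(-18, Mul(I, Pow(114, Rational(1, 2)))))) = Add(Rational(-11229471104, 11873439), Add(18, Mul(-1, I, Pow(114, Rational(1, 2))))) = Add(Rational(-11015749202, 11873439), Mul(-1, I, Pow(114, Rational(1, 2))))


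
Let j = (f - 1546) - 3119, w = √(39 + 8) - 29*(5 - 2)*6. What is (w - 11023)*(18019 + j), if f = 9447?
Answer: -263237545 + 22801*√47 ≈ -2.6308e+8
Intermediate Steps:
w = -522 + √47 (w = √47 - 87*6 = √47 - 29*18 = √47 - 522 = -522 + √47 ≈ -515.14)
j = 4782 (j = (9447 - 1546) - 3119 = 7901 - 3119 = 4782)
(w - 11023)*(18019 + j) = ((-522 + √47) - 11023)*(18019 + 4782) = (-11545 + √47)*22801 = -263237545 + 22801*√47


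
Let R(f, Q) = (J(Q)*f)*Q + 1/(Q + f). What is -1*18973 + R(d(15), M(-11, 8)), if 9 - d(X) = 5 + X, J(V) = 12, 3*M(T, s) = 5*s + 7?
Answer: -294571/14 ≈ -21041.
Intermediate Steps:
M(T, s) = 7/3 + 5*s/3 (M(T, s) = (5*s + 7)/3 = (7 + 5*s)/3 = 7/3 + 5*s/3)
d(X) = 4 - X (d(X) = 9 - (5 + X) = 9 + (-5 - X) = 4 - X)
R(f, Q) = 1/(Q + f) + 12*Q*f (R(f, Q) = (12*f)*Q + 1/(Q + f) = 12*Q*f + 1/(Q + f) = 1/(Q + f) + 12*Q*f)
-1*18973 + R(d(15), M(-11, 8)) = -1*18973 + (1 + 12*(7/3 + (5/3)*8)*(4 - 1*15)² + 12*(4 - 1*15)*(7/3 + (5/3)*8)²)/((7/3 + (5/3)*8) + (4 - 1*15)) = -18973 + (1 + 12*(7/3 + 40/3)*(4 - 15)² + 12*(4 - 15)*(7/3 + 40/3)²)/((7/3 + 40/3) + (4 - 15)) = -18973 + (1 + 12*(47/3)*(-11)² + 12*(-11)*(47/3)²)/(47/3 - 11) = -18973 + (1 + 12*(47/3)*121 + 12*(-11)*(2209/9))/(14/3) = -18973 + 3*(1 + 22748 - 97196/3)/14 = -18973 + (3/14)*(-28949/3) = -18973 - 28949/14 = -294571/14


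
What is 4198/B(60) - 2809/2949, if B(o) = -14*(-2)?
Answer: 6150625/41286 ≈ 148.98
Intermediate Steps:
B(o) = 28
4198/B(60) - 2809/2949 = 4198/28 - 2809/2949 = 4198*(1/28) - 2809*1/2949 = 2099/14 - 2809/2949 = 6150625/41286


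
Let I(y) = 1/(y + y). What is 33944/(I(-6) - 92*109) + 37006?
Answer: 4452783694/120337 ≈ 37003.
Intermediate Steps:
I(y) = 1/(2*y)
33944/(I(-6) - 92*109) + 37006 = 33944/((1/2)/(-6) - 92*109) + 37006 = 33944/((1/2)*(-1/6) - 10028) + 37006 = 33944/(-1/12 - 10028) + 37006 = 33944/(-120337/12) + 37006 = 33944*(-12/120337) + 37006 = -407328/120337 + 37006 = 4452783694/120337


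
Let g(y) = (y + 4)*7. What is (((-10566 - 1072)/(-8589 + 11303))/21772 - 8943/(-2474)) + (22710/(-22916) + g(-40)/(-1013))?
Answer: 26487807377310155/9221642984690852 ≈ 2.8724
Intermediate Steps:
g(y) = 28 + 7*y (g(y) = (4 + y)*7 = 28 + 7*y)
(((-10566 - 1072)/(-8589 + 11303))/21772 - 8943/(-2474)) + (22710/(-22916) + g(-40)/(-1013)) = (((-10566 - 1072)/(-8589 + 11303))/21772 - 8943/(-2474)) + (22710/(-22916) + (28 + 7*(-40))/(-1013)) = (-11638/2714*(1/21772) - 8943*(-1/2474)) + (22710*(-1/22916) + (28 - 280)*(-1/1013)) = (-11638*1/2714*(1/21772) + 8943/2474) + (-11355/11458 - 252*(-1/1013)) = (-253/59*1/21772 + 8943/2474) + (-11355/11458 + 252/1013) = (-253/1284548 + 8943/2474) - 8615199/11606954 = 5743543421/1588985876 - 8615199/11606954 = 26487807377310155/9221642984690852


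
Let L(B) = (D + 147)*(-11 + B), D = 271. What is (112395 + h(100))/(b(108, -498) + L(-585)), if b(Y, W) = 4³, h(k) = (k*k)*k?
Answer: -1112395/249064 ≈ -4.4663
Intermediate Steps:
h(k) = k³ (h(k) = k²*k = k³)
b(Y, W) = 64
L(B) = -4598 + 418*B (L(B) = (271 + 147)*(-11 + B) = 418*(-11 + B) = -4598 + 418*B)
(112395 + h(100))/(b(108, -498) + L(-585)) = (112395 + 100³)/(64 + (-4598 + 418*(-585))) = (112395 + 1000000)/(64 + (-4598 - 244530)) = 1112395/(64 - 249128) = 1112395/(-249064) = 1112395*(-1/249064) = -1112395/249064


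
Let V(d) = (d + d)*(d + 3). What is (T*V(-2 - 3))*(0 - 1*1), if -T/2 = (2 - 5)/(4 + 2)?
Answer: -20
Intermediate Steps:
V(d) = 2*d*(3 + d) (V(d) = (2*d)*(3 + d) = 2*d*(3 + d))
T = 1 (T = -2*(2 - 5)/(4 + 2) = -(-6)/6 = -2*(-½) = 1)
(T*V(-2 - 3))*(0 - 1*1) = (1*(2*(-2 - 3)*(3 + (-2 - 3))))*(0 - 1*1) = (1*(2*(-5)*(3 - 5)))*(0 - 1) = (1*(2*(-5)*(-2)))*(-1) = (1*20)*(-1) = 20*(-1) = -20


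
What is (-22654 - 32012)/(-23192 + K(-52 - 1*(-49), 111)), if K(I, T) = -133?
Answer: 18222/7775 ≈ 2.3437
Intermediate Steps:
(-22654 - 32012)/(-23192 + K(-52 - 1*(-49), 111)) = (-22654 - 32012)/(-23192 - 133) = -54666/(-23325) = -54666*(-1/23325) = 18222/7775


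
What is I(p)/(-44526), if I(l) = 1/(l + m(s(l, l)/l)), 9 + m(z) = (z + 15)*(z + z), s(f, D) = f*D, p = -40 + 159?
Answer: -1/1424921052 ≈ -7.0179e-10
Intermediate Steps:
p = 119
s(f, D) = D*f
m(z) = -9 + 2*z*(15 + z) (m(z) = -9 + (z + 15)*(z + z) = -9 + (15 + z)*(2*z) = -9 + 2*z*(15 + z))
I(l) = 1/(-9 + 2*l² + 31*l) (I(l) = 1/(l + (-9 + 2*((l*l)/l)² + 30*((l*l)/l))) = 1/(l + (-9 + 2*(l²/l)² + 30*(l²/l))) = 1/(l + (-9 + 2*l² + 30*l)) = 1/(-9 + 2*l² + 31*l))
I(p)/(-44526) = 1/((-9 + 2*119² + 31*119)*(-44526)) = -1/44526/(-9 + 2*14161 + 3689) = -1/44526/(-9 + 28322 + 3689) = -1/44526/32002 = (1/32002)*(-1/44526) = -1/1424921052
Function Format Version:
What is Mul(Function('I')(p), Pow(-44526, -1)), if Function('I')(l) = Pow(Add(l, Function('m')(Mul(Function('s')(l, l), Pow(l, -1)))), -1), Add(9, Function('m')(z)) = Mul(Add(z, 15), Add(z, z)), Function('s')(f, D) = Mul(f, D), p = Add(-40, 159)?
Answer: Rational(-1, 1424921052) ≈ -7.0179e-10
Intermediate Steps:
p = 119
Function('s')(f, D) = Mul(D, f)
Function('m')(z) = Add(-9, Mul(2, z, Add(15, z))) (Function('m')(z) = Add(-9, Mul(Add(z, 15), Add(z, z))) = Add(-9, Mul(Add(15, z), Mul(2, z))) = Add(-9, Mul(2, z, Add(15, z))))
Function('I')(l) = Pow(Add(-9, Mul(2, Pow(l, 2)), Mul(31, l)), -1) (Function('I')(l) = Pow(Add(l, Add(-9, Mul(2, Pow(Mul(Mul(l, l), Pow(l, -1)), 2)), Mul(30, Mul(Mul(l, l), Pow(l, -1))))), -1) = Pow(Add(l, Add(-9, Mul(2, Pow(Mul(Pow(l, 2), Pow(l, -1)), 2)), Mul(30, Mul(Pow(l, 2), Pow(l, -1))))), -1) = Pow(Add(l, Add(-9, Mul(2, Pow(l, 2)), Mul(30, l))), -1) = Pow(Add(-9, Mul(2, Pow(l, 2)), Mul(31, l)), -1))
Mul(Function('I')(p), Pow(-44526, -1)) = Mul(Pow(Add(-9, Mul(2, Pow(119, 2)), Mul(31, 119)), -1), Pow(-44526, -1)) = Mul(Pow(Add(-9, Mul(2, 14161), 3689), -1), Rational(-1, 44526)) = Mul(Pow(Add(-9, 28322, 3689), -1), Rational(-1, 44526)) = Mul(Pow(32002, -1), Rational(-1, 44526)) = Mul(Rational(1, 32002), Rational(-1, 44526)) = Rational(-1, 1424921052)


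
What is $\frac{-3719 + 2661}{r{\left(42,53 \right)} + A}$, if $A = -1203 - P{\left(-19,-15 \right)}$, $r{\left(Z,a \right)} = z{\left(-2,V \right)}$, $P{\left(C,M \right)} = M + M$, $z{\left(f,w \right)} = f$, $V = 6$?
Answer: $\frac{1058}{1175} \approx 0.90043$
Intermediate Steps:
$P{\left(C,M \right)} = 2 M$
$r{\left(Z,a \right)} = -2$
$A = -1173$ ($A = -1203 - 2 \left(-15\right) = -1203 - -30 = -1203 + 30 = -1173$)
$\frac{-3719 + 2661}{r{\left(42,53 \right)} + A} = \frac{-3719 + 2661}{-2 - 1173} = - \frac{1058}{-1175} = \left(-1058\right) \left(- \frac{1}{1175}\right) = \frac{1058}{1175}$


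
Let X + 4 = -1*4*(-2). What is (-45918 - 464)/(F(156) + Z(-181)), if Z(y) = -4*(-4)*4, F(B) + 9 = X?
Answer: -46382/59 ≈ -786.14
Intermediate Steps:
X = 4 (X = -4 - 1*4*(-2) = -4 - 4*(-2) = -4 + 8 = 4)
F(B) = -5 (F(B) = -9 + 4 = -5)
Z(y) = 64 (Z(y) = 16*4 = 64)
(-45918 - 464)/(F(156) + Z(-181)) = (-45918 - 464)/(-5 + 64) = -46382/59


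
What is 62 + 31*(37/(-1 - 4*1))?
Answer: -837/5 ≈ -167.40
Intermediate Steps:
62 + 31*(37/(-1 - 4*1)) = 62 + 31*(37/(-1 - 4)) = 62 + 31*(37/(-5)) = 62 + 31*(37*(-1/5)) = 62 + 31*(-37/5) = 62 - 1147/5 = -837/5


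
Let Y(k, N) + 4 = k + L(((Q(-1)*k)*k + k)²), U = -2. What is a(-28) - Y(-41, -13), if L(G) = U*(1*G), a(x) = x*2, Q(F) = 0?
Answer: 3351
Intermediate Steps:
a(x) = 2*x
L(G) = -2*G
Y(k, N) = -4 + k - 2*k² (Y(k, N) = -4 + (k - 2*((0*k)*k + k)²) = -4 + (k - 2*(0*k + k)²) = -4 + (k - 2*(0 + k)²) = -4 + (k - 2*k²) = -4 + k - 2*k²)
a(-28) - Y(-41, -13) = 2*(-28) - (-4 - 41 - 2*(-41)²) = -56 - (-4 - 41 - 2*1681) = -56 - (-4 - 41 - 3362) = -56 - 1*(-3407) = -56 + 3407 = 3351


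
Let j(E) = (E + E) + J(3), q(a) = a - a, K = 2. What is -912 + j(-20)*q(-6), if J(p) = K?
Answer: -912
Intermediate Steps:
J(p) = 2
q(a) = 0
j(E) = 2 + 2*E (j(E) = (E + E) + 2 = 2*E + 2 = 2 + 2*E)
-912 + j(-20)*q(-6) = -912 + (2 + 2*(-20))*0 = -912 + (2 - 40)*0 = -912 - 38*0 = -912 + 0 = -912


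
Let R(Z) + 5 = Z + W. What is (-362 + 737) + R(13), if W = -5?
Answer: 378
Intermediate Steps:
R(Z) = -10 + Z (R(Z) = -5 + (Z - 5) = -5 + (-5 + Z) = -10 + Z)
(-362 + 737) + R(13) = (-362 + 737) + (-10 + 13) = 375 + 3 = 378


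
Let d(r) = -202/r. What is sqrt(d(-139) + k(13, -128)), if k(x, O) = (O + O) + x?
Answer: 5*I*sqrt(186677)/139 ≈ 15.542*I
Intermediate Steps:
k(x, O) = x + 2*O (k(x, O) = 2*O + x = x + 2*O)
sqrt(d(-139) + k(13, -128)) = sqrt(-202/(-139) + (13 + 2*(-128))) = sqrt(-202*(-1/139) + (13 - 256)) = sqrt(202/139 - 243) = sqrt(-33575/139) = 5*I*sqrt(186677)/139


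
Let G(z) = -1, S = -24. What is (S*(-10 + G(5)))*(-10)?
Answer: -2640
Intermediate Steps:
(S*(-10 + G(5)))*(-10) = -24*(-10 - 1)*(-10) = -24*(-11)*(-10) = 264*(-10) = -2640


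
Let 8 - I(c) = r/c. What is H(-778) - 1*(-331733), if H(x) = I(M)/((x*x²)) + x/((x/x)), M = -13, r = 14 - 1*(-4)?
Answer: 1013027171774479/3060921188 ≈ 3.3096e+5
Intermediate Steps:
r = 18 (r = 14 + 4 = 18)
I(c) = 8 - 18/c
H(x) = x + 122/(13*x³) (H(x) = (8 - 18/(-13))/((x*x²)) + x/((x/x)) = (8 - 18*(-1/13))/(x³) + x/1 = (8 + 18/13)/x³ + x*1 = 122/(13*x³) + x = x + 122/(13*x³))
H(-778) - 1*(-331733) = (-778 + (122/13)/(-778)³) - 1*(-331733) = (-778 + (122/13)*(-1/470910952)) + 331733 = (-778 - 61/3060921188) + 331733 = -2381396684325/3060921188 + 331733 = 1013027171774479/3060921188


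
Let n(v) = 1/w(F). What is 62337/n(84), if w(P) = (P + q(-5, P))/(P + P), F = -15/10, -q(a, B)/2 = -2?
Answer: -103895/2 ≈ -51948.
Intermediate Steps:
q(a, B) = 4 (q(a, B) = -2*(-2) = 4)
F = -3/2 (F = -15*1/10 = -3/2 ≈ -1.5000)
w(P) = (4 + P)/(2*P) (w(P) = (P + 4)/(P + P) = (4 + P)/((2*P)) = (4 + P)*(1/(2*P)) = (4 + P)/(2*P))
n(v) = -6/5 (n(v) = 1/((4 - 3/2)/(2*(-3/2))) = 1/((1/2)*(-2/3)*(5/2)) = 1/(-5/6) = -6/5)
62337/n(84) = 62337/(-6/5) = 62337*(-5/6) = -103895/2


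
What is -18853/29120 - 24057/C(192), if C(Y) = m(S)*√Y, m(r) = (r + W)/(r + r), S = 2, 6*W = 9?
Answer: -18853/29120 - 8019*√3/7 ≈ -1984.8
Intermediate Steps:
W = 3/2 (W = (⅙)*9 = 3/2 ≈ 1.5000)
m(r) = (3/2 + r)/(2*r) (m(r) = (r + 3/2)/(r + r) = (3/2 + r)/((2*r)) = (3/2 + r)*(1/(2*r)) = (3/2 + r)/(2*r))
C(Y) = 7*√Y/8 (C(Y) = ((¼)*(3 + 2*2)/2)*√Y = ((¼)*(½)*(3 + 4))*√Y = ((¼)*(½)*7)*√Y = 7*√Y/8)
-18853/29120 - 24057/C(192) = -18853/29120 - 24057*√3/21 = -18853/29120 - 8019*√3/7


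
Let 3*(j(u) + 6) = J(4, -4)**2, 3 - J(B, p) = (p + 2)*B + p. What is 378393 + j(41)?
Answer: 378462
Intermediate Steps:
J(B, p) = 3 - p - B*(2 + p) (J(B, p) = 3 - ((p + 2)*B + p) = 3 - ((2 + p)*B + p) = 3 - (B*(2 + p) + p) = 3 - (p + B*(2 + p)) = 3 + (-p - B*(2 + p)) = 3 - p - B*(2 + p))
j(u) = 69 (j(u) = -6 + (3 - 1*(-4) - 2*4 - 1*4*(-4))**2/3 = -6 + (3 + 4 - 8 + 16)**2/3 = -6 + (1/3)*15**2 = -6 + (1/3)*225 = -6 + 75 = 69)
378393 + j(41) = 378393 + 69 = 378462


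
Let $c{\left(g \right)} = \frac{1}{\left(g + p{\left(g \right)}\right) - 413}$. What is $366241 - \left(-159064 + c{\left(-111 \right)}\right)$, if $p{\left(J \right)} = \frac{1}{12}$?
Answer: $\frac{3302592547}{6287} \approx 5.2531 \cdot 10^{5}$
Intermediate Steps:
$p{\left(J \right)} = \frac{1}{12}$
$c{\left(g \right)} = \frac{1}{- \frac{4955}{12} + g}$ ($c{\left(g \right)} = \frac{1}{\left(g + \frac{1}{12}\right) - 413} = \frac{1}{\left(\frac{1}{12} + g\right) - 413} = \frac{1}{- \frac{4955}{12} + g}$)
$366241 - \left(-159064 + c{\left(-111 \right)}\right) = 366241 + \left(159064 - \frac{12}{-4955 + 12 \left(-111\right)}\right) = 366241 + \left(159064 - \frac{12}{-4955 - 1332}\right) = 366241 + \left(159064 - \frac{12}{-6287}\right) = 366241 + \left(159064 - 12 \left(- \frac{1}{6287}\right)\right) = 366241 + \left(159064 - - \frac{12}{6287}\right) = 366241 + \left(159064 + \frac{12}{6287}\right) = 366241 + \frac{1000035380}{6287} = \frac{3302592547}{6287}$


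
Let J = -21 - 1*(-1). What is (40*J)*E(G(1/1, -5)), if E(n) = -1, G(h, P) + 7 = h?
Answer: 800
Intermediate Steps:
G(h, P) = -7 + h
J = -20 (J = -21 + 1 = -20)
(40*J)*E(G(1/1, -5)) = (40*(-20))*(-1) = -800*(-1) = 800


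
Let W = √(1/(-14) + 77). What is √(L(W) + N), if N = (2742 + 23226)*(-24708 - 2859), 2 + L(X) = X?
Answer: √(-140308532168 + 14*√15078)/14 ≈ 26756.0*I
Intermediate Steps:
W = √15078/14 (W = √(-1/14 + 77) = √(1077/14) = √15078/14 ≈ 8.7709)
L(X) = -2 + X
N = -715859856 (N = 25968*(-27567) = -715859856)
√(L(W) + N) = √((-2 + √15078/14) - 715859856) = √(-715859858 + √15078/14)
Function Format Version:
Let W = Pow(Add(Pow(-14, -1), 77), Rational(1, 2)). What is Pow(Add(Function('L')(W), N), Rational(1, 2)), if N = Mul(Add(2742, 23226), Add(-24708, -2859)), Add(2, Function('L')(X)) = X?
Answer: Mul(Rational(1, 14), Pow(Add(-140308532168, Mul(14, Pow(15078, Rational(1, 2)))), Rational(1, 2))) ≈ Mul(26756., I)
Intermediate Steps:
W = Mul(Rational(1, 14), Pow(15078, Rational(1, 2))) (W = Pow(Add(Rational(-1, 14), 77), Rational(1, 2)) = Pow(Rational(1077, 14), Rational(1, 2)) = Mul(Rational(1, 14), Pow(15078, Rational(1, 2))) ≈ 8.7709)
Function('L')(X) = Add(-2, X)
N = -715859856 (N = Mul(25968, -27567) = -715859856)
Pow(Add(Function('L')(W), N), Rational(1, 2)) = Pow(Add(Add(-2, Mul(Rational(1, 14), Pow(15078, Rational(1, 2)))), -715859856), Rational(1, 2)) = Pow(Add(-715859858, Mul(Rational(1, 14), Pow(15078, Rational(1, 2)))), Rational(1, 2))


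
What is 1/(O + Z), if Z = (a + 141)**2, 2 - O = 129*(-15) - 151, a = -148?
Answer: 1/2137 ≈ 0.00046795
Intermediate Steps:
O = 2088 (O = 2 - (129*(-15) - 151) = 2 - (-1935 - 151) = 2 - 1*(-2086) = 2 + 2086 = 2088)
Z = 49 (Z = (-148 + 141)**2 = (-7)**2 = 49)
1/(O + Z) = 1/(2088 + 49) = 1/2137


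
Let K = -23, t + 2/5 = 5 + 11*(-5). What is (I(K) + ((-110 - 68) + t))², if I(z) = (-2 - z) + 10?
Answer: 974169/25 ≈ 38967.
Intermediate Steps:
t = -252/5 (t = -⅖ + (5 + 11*(-5)) = -⅖ + (5 - 55) = -⅖ - 50 = -252/5 ≈ -50.400)
I(z) = 8 - z
(I(K) + ((-110 - 68) + t))² = ((8 - 1*(-23)) + ((-110 - 68) - 252/5))² = ((8 + 23) + (-178 - 252/5))² = (31 - 1142/5)² = (-987/5)² = 974169/25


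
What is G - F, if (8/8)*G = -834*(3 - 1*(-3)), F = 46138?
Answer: -51142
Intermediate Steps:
G = -5004 (G = -834*(3 - 1*(-3)) = -834*(3 + 3) = -834*6 = -5004)
G - F = -5004 - 1*46138 = -5004 - 46138 = -51142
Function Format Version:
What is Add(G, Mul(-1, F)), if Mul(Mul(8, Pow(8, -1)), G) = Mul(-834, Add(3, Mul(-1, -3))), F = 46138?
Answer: -51142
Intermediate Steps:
G = -5004 (G = Mul(-834, Add(3, Mul(-1, -3))) = Mul(-834, Add(3, 3)) = Mul(-834, 6) = -5004)
Add(G, Mul(-1, F)) = Add(-5004, Mul(-1, 46138)) = Add(-5004, -46138) = -51142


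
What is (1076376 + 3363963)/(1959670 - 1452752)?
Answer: 4440339/506918 ≈ 8.7595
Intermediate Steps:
(1076376 + 3363963)/(1959670 - 1452752) = 4440339/506918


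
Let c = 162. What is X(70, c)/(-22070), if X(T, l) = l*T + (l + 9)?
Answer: -11511/22070 ≈ -0.52157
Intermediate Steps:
X(T, l) = 9 + l + T*l (X(T, l) = T*l + (9 + l) = 9 + l + T*l)
X(70, c)/(-22070) = (9 + 162 + 70*162)/(-22070) = (9 + 162 + 11340)*(-1/22070) = 11511*(-1/22070) = -11511/22070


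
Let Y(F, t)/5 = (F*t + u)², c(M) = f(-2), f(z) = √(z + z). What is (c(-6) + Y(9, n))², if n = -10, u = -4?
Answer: 1951872396 + 176720*I ≈ 1.9519e+9 + 1.7672e+5*I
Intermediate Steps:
f(z) = √2*√z (f(z) = √(2*z) = √2*√z)
c(M) = 2*I (c(M) = √2*√(-2) = √2*(I*√2) = 2*I)
Y(F, t) = 5*(-4 + F*t)² (Y(F, t) = 5*(F*t - 4)² = 5*(-4 + F*t)²)
(c(-6) + Y(9, n))² = (2*I + 5*(-4 + 9*(-10))²)² = (2*I + 5*(-4 - 90)²)² = (2*I + 5*(-94)²)² = (2*I + 5*8836)² = (2*I + 44180)² = (44180 + 2*I)²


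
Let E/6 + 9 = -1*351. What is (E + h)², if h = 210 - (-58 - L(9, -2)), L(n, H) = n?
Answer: 3545689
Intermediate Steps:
E = -2160 (E = -54 + 6*(-1*351) = -54 + 6*(-351) = -54 - 2106 = -2160)
h = 277 (h = 210 - (-58 - 1*9) = 210 - (-58 - 9) = 210 - 1*(-67) = 210 + 67 = 277)
(E + h)² = (-2160 + 277)² = (-1883)² = 3545689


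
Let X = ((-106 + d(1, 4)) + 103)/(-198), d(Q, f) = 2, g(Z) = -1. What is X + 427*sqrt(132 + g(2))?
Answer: 1/198 + 427*sqrt(131) ≈ 4887.2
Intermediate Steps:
X = 1/198 (X = ((-106 + 2) + 103)/(-198) = (-104 + 103)*(-1/198) = -1*(-1/198) = 1/198 ≈ 0.0050505)
X + 427*sqrt(132 + g(2)) = 1/198 + 427*sqrt(132 - 1) = 1/198 + 427*sqrt(131)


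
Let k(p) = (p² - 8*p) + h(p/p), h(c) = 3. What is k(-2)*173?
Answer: 3979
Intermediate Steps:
k(p) = 3 + p² - 8*p (k(p) = (p² - 8*p) + 3 = 3 + p² - 8*p)
k(-2)*173 = (3 + (-2)² - 8*(-2))*173 = (3 + 4 + 16)*173 = 23*173 = 3979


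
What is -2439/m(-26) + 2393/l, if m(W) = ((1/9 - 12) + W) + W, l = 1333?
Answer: 30636658/766475 ≈ 39.971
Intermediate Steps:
m(W) = -107/9 + 2*W (m(W) = ((⅑ - 12) + W) + W = (-107/9 + W) + W = -107/9 + 2*W)
-2439/m(-26) + 2393/l = -2439/(-107/9 + 2*(-26)) + 2393/1333 = -2439/(-107/9 - 52) + 2393*(1/1333) = -2439/(-575/9) + 2393/1333 = -2439*(-9/575) + 2393/1333 = 21951/575 + 2393/1333 = 30636658/766475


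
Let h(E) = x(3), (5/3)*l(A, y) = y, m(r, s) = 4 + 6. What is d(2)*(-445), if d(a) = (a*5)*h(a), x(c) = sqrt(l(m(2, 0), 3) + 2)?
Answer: -890*sqrt(95) ≈ -8674.6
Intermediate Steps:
m(r, s) = 10
l(A, y) = 3*y/5
x(c) = sqrt(95)/5 (x(c) = sqrt((3/5)*3 + 2) = sqrt(9/5 + 2) = sqrt(19/5) = sqrt(95)/5)
h(E) = sqrt(95)/5
d(a) = a*sqrt(95) (d(a) = (a*5)*(sqrt(95)/5) = (5*a)*(sqrt(95)/5) = a*sqrt(95))
d(2)*(-445) = (2*sqrt(95))*(-445) = -890*sqrt(95)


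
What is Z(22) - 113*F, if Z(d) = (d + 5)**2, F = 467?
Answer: -52042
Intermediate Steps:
Z(d) = (5 + d)**2
Z(22) - 113*F = (5 + 22)**2 - 113*467 = 27**2 - 52771 = 729 - 52771 = -52042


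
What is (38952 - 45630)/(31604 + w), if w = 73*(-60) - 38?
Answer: -1113/4531 ≈ -0.24564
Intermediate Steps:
w = -4418 (w = -4380 - 38 = -4418)
(38952 - 45630)/(31604 + w) = (38952 - 45630)/(31604 - 4418) = -6678/27186 = -6678*1/27186 = -1113/4531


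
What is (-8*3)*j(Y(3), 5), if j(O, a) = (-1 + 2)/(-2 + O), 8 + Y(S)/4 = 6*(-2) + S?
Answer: 12/35 ≈ 0.34286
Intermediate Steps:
Y(S) = -80 + 4*S (Y(S) = -32 + 4*(6*(-2) + S) = -32 + 4*(-12 + S) = -32 + (-48 + 4*S) = -80 + 4*S)
j(O, a) = 1/(-2 + O)
(-8*3)*j(Y(3), 5) = (-8*3)/(-2 + (-80 + 4*3)) = -24/(-2 + (-80 + 12)) = -24/(-2 - 68) = -24/(-70) = -24*(-1/70) = 12/35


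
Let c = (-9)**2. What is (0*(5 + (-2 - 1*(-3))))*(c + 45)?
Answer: 0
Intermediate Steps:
c = 81
(0*(5 + (-2 - 1*(-3))))*(c + 45) = (0*(5 + (-2 - 1*(-3))))*(81 + 45) = (0*(5 + (-2 + 3)))*126 = (0*(5 + 1))*126 = (0*6)*126 = 0*126 = 0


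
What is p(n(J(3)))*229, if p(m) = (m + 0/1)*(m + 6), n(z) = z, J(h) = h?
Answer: 6183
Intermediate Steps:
p(m) = m*(6 + m) (p(m) = (m + 0*1)*(6 + m) = (m + 0)*(6 + m) = m*(6 + m))
p(n(J(3)))*229 = (3*(6 + 3))*229 = (3*9)*229 = 27*229 = 6183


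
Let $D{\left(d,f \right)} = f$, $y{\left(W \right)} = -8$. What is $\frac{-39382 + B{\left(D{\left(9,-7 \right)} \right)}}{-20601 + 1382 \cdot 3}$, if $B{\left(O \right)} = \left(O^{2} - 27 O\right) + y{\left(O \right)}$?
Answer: $\frac{39152}{16455} \approx 2.3793$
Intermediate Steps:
$B{\left(O \right)} = -8 + O^{2} - 27 O$ ($B{\left(O \right)} = \left(O^{2} - 27 O\right) - 8 = -8 + O^{2} - 27 O$)
$\frac{-39382 + B{\left(D{\left(9,-7 \right)} \right)}}{-20601 + 1382 \cdot 3} = \frac{-39382 - \left(-181 - 49\right)}{-20601 + 1382 \cdot 3} = \frac{-39382 + \left(-8 + 49 + 189\right)}{-20601 + 4146} = \frac{-39382 + 230}{-16455} = \left(-39152\right) \left(- \frac{1}{16455}\right) = \frac{39152}{16455}$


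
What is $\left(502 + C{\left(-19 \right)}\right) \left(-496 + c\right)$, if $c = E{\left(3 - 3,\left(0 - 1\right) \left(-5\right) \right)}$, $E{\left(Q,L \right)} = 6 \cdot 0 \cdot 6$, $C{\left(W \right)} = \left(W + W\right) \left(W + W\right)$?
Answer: $-965216$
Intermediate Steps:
$C{\left(W \right)} = 4 W^{2}$ ($C{\left(W \right)} = 2 W 2 W = 4 W^{2}$)
$E{\left(Q,L \right)} = 0$ ($E{\left(Q,L \right)} = 0 \cdot 6 = 0$)
$c = 0$
$\left(502 + C{\left(-19 \right)}\right) \left(-496 + c\right) = \left(502 + 4 \left(-19\right)^{2}\right) \left(-496 + 0\right) = \left(502 + 4 \cdot 361\right) \left(-496\right) = \left(502 + 1444\right) \left(-496\right) = 1946 \left(-496\right) = -965216$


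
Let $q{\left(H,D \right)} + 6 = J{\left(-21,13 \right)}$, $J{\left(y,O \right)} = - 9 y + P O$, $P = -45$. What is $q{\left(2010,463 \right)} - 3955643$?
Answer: $-3956045$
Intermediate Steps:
$J{\left(y,O \right)} = - 45 O - 9 y$ ($J{\left(y,O \right)} = - 9 y - 45 O = - 45 O - 9 y$)
$q{\left(H,D \right)} = -402$ ($q{\left(H,D \right)} = -6 - 396 = -402$)
$q{\left(2010,463 \right)} - 3955643 = -402 - 3955643 = -3956045$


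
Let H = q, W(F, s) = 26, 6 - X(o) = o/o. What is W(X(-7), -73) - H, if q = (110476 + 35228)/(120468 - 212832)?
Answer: 212264/7697 ≈ 27.577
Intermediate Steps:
X(o) = 5 (X(o) = 6 - o/o = 6 - 1*1 = 6 - 1 = 5)
q = -12142/7697 (q = 145704/(-92364) = 145704*(-1/92364) = -12142/7697 ≈ -1.5775)
H = -12142/7697 ≈ -1.5775
W(X(-7), -73) - H = 26 - 1*(-12142/7697) = 26 + 12142/7697 = 212264/7697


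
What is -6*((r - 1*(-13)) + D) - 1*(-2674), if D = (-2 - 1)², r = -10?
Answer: 2602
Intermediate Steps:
D = 9 (D = (-3)² = 9)
-6*((r - 1*(-13)) + D) - 1*(-2674) = -6*((-10 - 1*(-13)) + 9) - 1*(-2674) = -6*((-10 + 13) + 9) + 2674 = -6*(3 + 9) + 2674 = -6*12 + 2674 = -72 + 2674 = 2602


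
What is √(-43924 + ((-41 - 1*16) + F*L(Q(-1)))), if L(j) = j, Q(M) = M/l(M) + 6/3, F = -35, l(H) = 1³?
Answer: 4*I*√2751 ≈ 209.8*I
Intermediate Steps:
l(H) = 1
Q(M) = 2 + M (Q(M) = M/1 + 6/3 = M*1 + 6*(⅓) = M + 2 = 2 + M)
√(-43924 + ((-41 - 1*16) + F*L(Q(-1)))) = √(-43924 + ((-41 - 1*16) - 35*(2 - 1))) = √(-43924 + ((-41 - 16) - 35*1)) = √(-43924 + (-57 - 35)) = √(-43924 - 92) = √(-44016) = 4*I*√2751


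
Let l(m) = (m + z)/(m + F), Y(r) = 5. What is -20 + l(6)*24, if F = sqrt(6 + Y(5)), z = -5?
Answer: -356/25 - 24*sqrt(11)/25 ≈ -17.424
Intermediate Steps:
F = sqrt(11) (F = sqrt(6 + 5) = sqrt(11) ≈ 3.3166)
l(m) = (-5 + m)/(m + sqrt(11)) (l(m) = (m - 5)/(m + sqrt(11)) = (-5 + m)/(m + sqrt(11)))
-20 + l(6)*24 = -20 + ((-5 + 6)/(6 + sqrt(11)))*24 = -20 + (1/(6 + sqrt(11)))*24 = -20 + 24/(6 + sqrt(11))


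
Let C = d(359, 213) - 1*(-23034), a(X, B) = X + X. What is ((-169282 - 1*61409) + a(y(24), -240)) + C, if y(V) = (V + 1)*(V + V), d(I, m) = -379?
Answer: -205636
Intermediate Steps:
y(V) = 2*V*(1 + V) (y(V) = (1 + V)*(2*V) = 2*V*(1 + V))
a(X, B) = 2*X
C = 22655 (C = -379 - 1*(-23034) = -379 + 23034 = 22655)
((-169282 - 1*61409) + a(y(24), -240)) + C = ((-169282 - 1*61409) + 2*(2*24*(1 + 24))) + 22655 = ((-169282 - 61409) + 2*(2*24*25)) + 22655 = (-230691 + 2*1200) + 22655 = (-230691 + 2400) + 22655 = -228291 + 22655 = -205636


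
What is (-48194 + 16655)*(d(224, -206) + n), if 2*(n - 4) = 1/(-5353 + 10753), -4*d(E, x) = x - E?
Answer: -12659765113/3600 ≈ -3.5166e+6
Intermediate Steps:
d(E, x) = -x/4 + E/4 (d(E, x) = -(x - E)/4 = -x/4 + E/4)
n = 43201/10800 (n = 4 + 1/(2*(-5353 + 10753)) = 4 + (1/2)/5400 = 4 + (1/2)*(1/5400) = 4 + 1/10800 = 43201/10800 ≈ 4.0001)
(-48194 + 16655)*(d(224, -206) + n) = (-48194 + 16655)*((-1/4*(-206) + (1/4)*224) + 43201/10800) = -31539*((103/2 + 56) + 43201/10800) = -31539*(215/2 + 43201/10800) = -31539*1204201/10800 = -12659765113/3600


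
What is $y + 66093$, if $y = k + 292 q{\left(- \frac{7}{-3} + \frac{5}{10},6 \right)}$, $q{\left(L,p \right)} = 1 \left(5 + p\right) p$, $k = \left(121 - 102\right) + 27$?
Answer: $85411$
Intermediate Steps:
$k = 46$ ($k = 19 + 27 = 46$)
$q{\left(L,p \right)} = p \left(5 + p\right)$ ($q{\left(L,p \right)} = \left(5 + p\right) p = p \left(5 + p\right)$)
$y = 19318$ ($y = 46 + 292 \cdot 6 \left(5 + 6\right) = 46 + 292 \cdot 6 \cdot 11 = 46 + 292 \cdot 66 = 46 + 19272 = 19318$)
$y + 66093 = 19318 + 66093 = 85411$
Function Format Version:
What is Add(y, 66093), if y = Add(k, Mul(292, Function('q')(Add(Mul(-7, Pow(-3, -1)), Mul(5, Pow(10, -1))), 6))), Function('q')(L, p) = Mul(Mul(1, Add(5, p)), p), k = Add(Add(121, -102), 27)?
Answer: 85411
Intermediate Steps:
k = 46 (k = Add(19, 27) = 46)
Function('q')(L, p) = Mul(p, Add(5, p)) (Function('q')(L, p) = Mul(Add(5, p), p) = Mul(p, Add(5, p)))
y = 19318 (y = Add(46, Mul(292, Mul(6, Add(5, 6)))) = Add(46, Mul(292, Mul(6, 11))) = Add(46, Mul(292, 66)) = Add(46, 19272) = 19318)
Add(y, 66093) = Add(19318, 66093) = 85411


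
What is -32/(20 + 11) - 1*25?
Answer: -807/31 ≈ -26.032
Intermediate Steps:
-32/(20 + 11) - 1*25 = -32/31 - 25 = -807/31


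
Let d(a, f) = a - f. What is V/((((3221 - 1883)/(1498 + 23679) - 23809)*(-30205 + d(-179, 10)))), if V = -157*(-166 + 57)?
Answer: 430854001/18219314164870 ≈ 2.3648e-5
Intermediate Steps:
V = 17113 (V = -157*(-109) = -1*(-17113) = 17113)
V/((((3221 - 1883)/(1498 + 23679) - 23809)*(-30205 + d(-179, 10)))) = 17113/((((3221 - 1883)/(1498 + 23679) - 23809)*(-30205 + (-179 - 1*10)))) = 17113/(((1338/25177 - 23809)*(-30205 + (-179 - 10)))) = 17113/(((1338*(1/25177) - 23809)*(-30205 - 189))) = 17113/(((1338/25177 - 23809)*(-30394))) = 17113/((-599437855/25177*(-30394))) = 17113/(18219314164870/25177) = 17113*(25177/18219314164870) = 430854001/18219314164870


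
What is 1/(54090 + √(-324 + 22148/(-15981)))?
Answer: 61743735/3339718997578 - I*√423985062/3339718997578 ≈ 1.8488e-5 - 6.1655e-9*I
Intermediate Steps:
1/(54090 + √(-324 + 22148/(-15981))) = 1/(54090 + √(-324 + 22148*(-1/15981))) = 1/(54090 + √(-324 - 3164/2283)) = 1/(54090 + √(-742856/2283)) = 1/(54090 + 2*I*√423985062/2283)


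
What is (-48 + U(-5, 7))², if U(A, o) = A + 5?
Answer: 2304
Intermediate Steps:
U(A, o) = 5 + A
(-48 + U(-5, 7))² = (-48 + (5 - 5))² = (-48 + 0)² = (-48)² = 2304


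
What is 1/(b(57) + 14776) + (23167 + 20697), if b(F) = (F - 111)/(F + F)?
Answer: 12314160059/280735 ≈ 43864.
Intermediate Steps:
b(F) = (-111 + F)/(2*F) (b(F) = (-111 + F)/((2*F)) = (-111 + F)*(1/(2*F)) = (-111 + F)/(2*F))
1/(b(57) + 14776) + (23167 + 20697) = 1/((½)*(-111 + 57)/57 + 14776) + (23167 + 20697) = 1/((½)*(1/57)*(-54) + 14776) + 43864 = 1/(-9/19 + 14776) + 43864 = 1/(280735/19) + 43864 = 19/280735 + 43864 = 12314160059/280735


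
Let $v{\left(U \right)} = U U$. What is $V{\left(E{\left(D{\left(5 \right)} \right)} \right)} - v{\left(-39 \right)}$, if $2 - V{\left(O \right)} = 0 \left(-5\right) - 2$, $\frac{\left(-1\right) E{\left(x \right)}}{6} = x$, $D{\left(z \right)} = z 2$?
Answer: $-1517$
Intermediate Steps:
$D{\left(z \right)} = 2 z$
$v{\left(U \right)} = U^{2}$
$E{\left(x \right)} = - 6 x$
$V{\left(O \right)} = 4$ ($V{\left(O \right)} = 2 - \left(0 \left(-5\right) - 2\right) = 2 - \left(0 - 2\right) = 2 - -2 = 2 + 2 = 4$)
$V{\left(E{\left(D{\left(5 \right)} \right)} \right)} - v{\left(-39 \right)} = 4 - \left(-39\right)^{2} = 4 - 1521 = -1517$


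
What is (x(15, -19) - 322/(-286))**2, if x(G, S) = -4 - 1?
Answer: 306916/20449 ≈ 15.009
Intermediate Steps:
x(G, S) = -5
(x(15, -19) - 322/(-286))**2 = (-5 - 322/(-286))**2 = (-5 - 322*(-1/286))**2 = (-5 + 161/143)**2 = (-554/143)**2 = 306916/20449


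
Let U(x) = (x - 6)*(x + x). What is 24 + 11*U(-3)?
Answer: 618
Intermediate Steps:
U(x) = 2*x*(-6 + x) (U(x) = (-6 + x)*(2*x) = 2*x*(-6 + x))
24 + 11*U(-3) = 24 + 11*(2*(-3)*(-6 - 3)) = 24 + 11*(2*(-3)*(-9)) = 24 + 11*54 = 24 + 594 = 618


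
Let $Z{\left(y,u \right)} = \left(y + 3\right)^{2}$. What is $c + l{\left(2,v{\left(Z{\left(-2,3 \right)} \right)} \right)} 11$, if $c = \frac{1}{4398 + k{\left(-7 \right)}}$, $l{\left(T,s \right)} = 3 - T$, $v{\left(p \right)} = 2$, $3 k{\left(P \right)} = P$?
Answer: $\frac{145060}{13187} \approx 11.0$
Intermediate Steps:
$k{\left(P \right)} = \frac{P}{3}$
$Z{\left(y,u \right)} = \left(3 + y\right)^{2}$
$c = \frac{3}{13187}$ ($c = \frac{1}{4398 + \frac{1}{3} \left(-7\right)} = \frac{1}{4398 - \frac{7}{3}} = \frac{1}{\frac{13187}{3}} = \frac{3}{13187} \approx 0.0002275$)
$c + l{\left(2,v{\left(Z{\left(-2,3 \right)} \right)} \right)} 11 = \frac{3}{13187} + \left(3 - 2\right) 11 = \frac{3}{13187} + 1 \cdot 11 = \frac{3}{13187} + 11 = \frac{145060}{13187}$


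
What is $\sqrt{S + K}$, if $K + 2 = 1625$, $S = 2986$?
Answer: $\sqrt{4609} \approx 67.89$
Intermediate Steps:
$K = 1623$ ($K = -2 + 1625 = 1623$)
$\sqrt{S + K} = \sqrt{2986 + 1623} = \sqrt{4609}$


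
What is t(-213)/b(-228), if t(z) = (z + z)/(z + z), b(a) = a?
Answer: -1/228 ≈ -0.0043860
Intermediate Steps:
t(z) = 1 (t(z) = (2*z)/((2*z)) = (2*z)*(1/(2*z)) = 1)
t(-213)/b(-228) = 1/(-228) = 1*(-1/228) = -1/228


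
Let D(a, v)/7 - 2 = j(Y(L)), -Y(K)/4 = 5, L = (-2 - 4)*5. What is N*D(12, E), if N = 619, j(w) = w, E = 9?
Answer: -77994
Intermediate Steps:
L = -30 (L = -6*5 = -30)
Y(K) = -20 (Y(K) = -4*5 = -20)
D(a, v) = -126 (D(a, v) = 14 + 7*(-20) = 14 - 140 = -126)
N*D(12, E) = 619*(-126) = -77994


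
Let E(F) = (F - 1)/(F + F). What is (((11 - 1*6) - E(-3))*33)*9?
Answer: 1287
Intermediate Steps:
E(F) = (-1 + F)/(2*F) (E(F) = (-1 + F)/((2*F)) = (-1 + F)*(1/(2*F)) = (-1 + F)/(2*F))
(((11 - 1*6) - E(-3))*33)*9 = (((11 - 1*6) - (-1 - 3)/(2*(-3)))*33)*9 = (((11 - 6) - (-1)*(-4)/(2*3))*33)*9 = ((5 - 1*⅔)*33)*9 = ((5 - ⅔)*33)*9 = ((13/3)*33)*9 = 143*9 = 1287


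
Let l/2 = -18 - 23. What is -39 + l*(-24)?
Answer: 1929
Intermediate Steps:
l = -82 (l = 2*(-18 - 23) = 2*(-41) = -82)
-39 + l*(-24) = -39 - 82*(-24) = -39 + 1968 = 1929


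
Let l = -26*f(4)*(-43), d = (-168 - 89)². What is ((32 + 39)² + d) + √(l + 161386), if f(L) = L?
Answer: 71090 + √165858 ≈ 71497.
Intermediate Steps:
d = 66049 (d = (-257)² = 66049)
l = 4472 (l = -26*4*(-43) = -104*(-43) = 4472)
((32 + 39)² + d) + √(l + 161386) = ((32 + 39)² + 66049) + √(4472 + 161386) = (71² + 66049) + √165858 = (5041 + 66049) + √165858 = 71090 + √165858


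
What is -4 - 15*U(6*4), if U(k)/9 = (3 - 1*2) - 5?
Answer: 536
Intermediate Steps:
U(k) = -36 (U(k) = 9*((3 - 1*2) - 5) = 9*((3 - 2) - 5) = 9*(1 - 5) = 9*(-4) = -36)
-4 - 15*U(6*4) = -4 - 15*(-36) = -4 + 540 = 536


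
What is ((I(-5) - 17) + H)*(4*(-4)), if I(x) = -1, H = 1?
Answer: 272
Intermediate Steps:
((I(-5) - 17) + H)*(4*(-4)) = ((-1 - 17) + 1)*(4*(-4)) = (-18 + 1)*(-16) = -17*(-16) = 272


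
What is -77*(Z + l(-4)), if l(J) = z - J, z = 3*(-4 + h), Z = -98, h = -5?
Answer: 9317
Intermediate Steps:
z = -27 (z = 3*(-4 - 5) = 3*(-9) = -27)
l(J) = -27 - J
-77*(Z + l(-4)) = -77*(-98 + (-27 - 1*(-4))) = -77*(-98 + (-27 + 4)) = -77*(-98 - 23) = -77*(-121) = 9317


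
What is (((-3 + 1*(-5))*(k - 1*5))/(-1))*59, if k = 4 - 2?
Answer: -1416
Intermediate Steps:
k = 2
(((-3 + 1*(-5))*(k - 1*5))/(-1))*59 = (((-3 + 1*(-5))*(2 - 1*5))/(-1))*59 = -(-3 - 5)*(2 - 5)*59 = -(-8)*(-3)*59 = -1*24*59 = -24*59 = -1416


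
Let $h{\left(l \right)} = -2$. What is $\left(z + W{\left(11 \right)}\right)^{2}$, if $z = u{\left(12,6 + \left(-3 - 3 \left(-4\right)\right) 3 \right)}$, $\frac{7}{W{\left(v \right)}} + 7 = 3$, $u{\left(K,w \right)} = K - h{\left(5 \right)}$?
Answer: $\frac{2401}{16} \approx 150.06$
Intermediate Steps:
$u{\left(K,w \right)} = 2 + K$ ($u{\left(K,w \right)} = K - -2 = K + 2 = 2 + K$)
$W{\left(v \right)} = - \frac{7}{4}$ ($W{\left(v \right)} = \frac{7}{-7 + 3} = \frac{7}{-4} = 7 \left(- \frac{1}{4}\right) = - \frac{7}{4}$)
$z = 14$ ($z = 2 + 12 = 14$)
$\left(z + W{\left(11 \right)}\right)^{2} = \left(14 - \frac{7}{4}\right)^{2} = \left(\frac{49}{4}\right)^{2} = \frac{2401}{16}$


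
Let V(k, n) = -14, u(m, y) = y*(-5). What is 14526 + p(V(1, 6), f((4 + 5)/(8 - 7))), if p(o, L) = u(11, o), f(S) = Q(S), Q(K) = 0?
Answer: 14596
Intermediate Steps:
u(m, y) = -5*y
f(S) = 0
p(o, L) = -5*o
14526 + p(V(1, 6), f((4 + 5)/(8 - 7))) = 14526 - 5*(-14) = 14526 + 70 = 14596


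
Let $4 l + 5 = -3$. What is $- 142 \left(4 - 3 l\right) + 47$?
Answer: $-1373$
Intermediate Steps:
$l = -2$ ($l = - \frac{5}{4} + \frac{1}{4} \left(-3\right) = - \frac{5}{4} - \frac{3}{4} = -2$)
$- 142 \left(4 - 3 l\right) + 47 = - 142 \left(4 - -6\right) + 47 = - 142 \left(4 + 6\right) + 47 = \left(-142\right) 10 + 47 = -1420 + 47 = -1373$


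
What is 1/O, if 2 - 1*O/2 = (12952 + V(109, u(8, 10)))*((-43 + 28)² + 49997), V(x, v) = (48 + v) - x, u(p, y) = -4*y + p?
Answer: -1/1291609392 ≈ -7.7423e-10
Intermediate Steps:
u(p, y) = p - 4*y
V(x, v) = 48 + v - x
O = -1291609392 (O = 4 - 2*(12952 + (48 + (8 - 4*10) - 1*109))*((-43 + 28)² + 49997) = 4 - 2*(12952 + (48 + (8 - 40) - 109))*((-15)² + 49997) = 4 - 2*(12952 + (48 - 32 - 109))*(225 + 49997) = 4 - 2*(12952 - 93)*50222 = 4 - 25718*50222 = 4 - 2*645804698 = 4 - 1291609396 = -1291609392)
1/O = 1/(-1291609392) = -1/1291609392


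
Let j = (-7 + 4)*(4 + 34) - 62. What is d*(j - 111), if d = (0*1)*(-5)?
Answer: 0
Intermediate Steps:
d = 0 (d = 0*(-5) = 0)
j = -176 (j = -3*38 - 62 = -114 - 62 = -176)
d*(j - 111) = 0*(-176 - 111) = 0*(-287) = 0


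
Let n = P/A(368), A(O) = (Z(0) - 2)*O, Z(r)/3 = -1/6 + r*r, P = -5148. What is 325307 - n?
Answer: 74819323/230 ≈ 3.2530e+5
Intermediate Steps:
Z(r) = -½ + 3*r² (Z(r) = 3*(-1/6 + r*r) = 3*(-1*⅙ + r²) = 3*(-⅙ + r²) = -½ + 3*r²)
A(O) = -5*O/2 (A(O) = ((-½ + 3*0²) - 2)*O = ((-½ + 3*0) - 2)*O = ((-½ + 0) - 2)*O = (-½ - 2)*O = -5*O/2)
n = 1287/230 (n = -5148/((-5/2*368)) = -5148/(-920) = -5148*(-1/920) = 1287/230 ≈ 5.5956)
325307 - n = 325307 - 1*1287/230 = 325307 - 1287/230 = 74819323/230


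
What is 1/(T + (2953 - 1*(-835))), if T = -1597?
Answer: 1/2191 ≈ 0.00045641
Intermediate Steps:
1/(T + (2953 - 1*(-835))) = 1/(-1597 + (2953 - 1*(-835))) = 1/(-1597 + (2953 + 835)) = 1/(-1597 + 3788) = 1/2191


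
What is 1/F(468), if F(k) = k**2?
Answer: 1/219024 ≈ 4.5657e-6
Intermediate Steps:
1/F(468) = 1/(468**2) = 1/219024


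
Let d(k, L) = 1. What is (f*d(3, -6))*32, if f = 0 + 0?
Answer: 0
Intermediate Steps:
f = 0
(f*d(3, -6))*32 = (0*1)*32 = 0*32 = 0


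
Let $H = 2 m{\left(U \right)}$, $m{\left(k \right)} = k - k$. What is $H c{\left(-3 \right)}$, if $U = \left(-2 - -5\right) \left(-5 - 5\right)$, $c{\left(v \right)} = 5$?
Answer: $0$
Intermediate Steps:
$U = -30$ ($U = \left(-2 + 5\right) \left(-10\right) = 3 \left(-10\right) = -30$)
$m{\left(k \right)} = 0$
$H = 0$ ($H = 2 \cdot 0 = 0$)
$H c{\left(-3 \right)} = 0 \cdot 5 = 0$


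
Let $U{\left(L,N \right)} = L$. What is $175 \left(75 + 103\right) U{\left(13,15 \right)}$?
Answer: $404950$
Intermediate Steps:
$175 \left(75 + 103\right) U{\left(13,15 \right)} = 175 \left(75 + 103\right) 13 = 175 \cdot 178 \cdot 13 = 31150 \cdot 13 = 404950$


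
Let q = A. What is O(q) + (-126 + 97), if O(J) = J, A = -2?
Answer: -31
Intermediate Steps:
q = -2
O(q) + (-126 + 97) = -2 + (-126 + 97) = -2 - 29 = -31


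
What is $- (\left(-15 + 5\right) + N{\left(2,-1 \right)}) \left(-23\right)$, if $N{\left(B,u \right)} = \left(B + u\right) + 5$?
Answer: $-92$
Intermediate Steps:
$N{\left(B,u \right)} = 5 + B + u$
$- (\left(-15 + 5\right) + N{\left(2,-1 \right)}) \left(-23\right) = - (\left(-15 + 5\right) + \left(5 + 2 - 1\right)) \left(-23\right) = - (-10 + 6) \left(-23\right) = \left(-1\right) \left(-4\right) \left(-23\right) = 4 \left(-23\right) = -92$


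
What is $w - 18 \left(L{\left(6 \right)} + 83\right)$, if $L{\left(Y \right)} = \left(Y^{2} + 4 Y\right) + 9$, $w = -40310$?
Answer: $-43046$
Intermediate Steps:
$L{\left(Y \right)} = 9 + Y^{2} + 4 Y$
$w - 18 \left(L{\left(6 \right)} + 83\right) = -40310 - 18 \left(\left(9 + 6^{2} + 4 \cdot 6\right) + 83\right) = -40310 - 18 \left(\left(9 + 36 + 24\right) + 83\right) = -40310 - 18 \left(69 + 83\right) = -40310 - 18 \cdot 152 = -40310 - 2736 = -43046$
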